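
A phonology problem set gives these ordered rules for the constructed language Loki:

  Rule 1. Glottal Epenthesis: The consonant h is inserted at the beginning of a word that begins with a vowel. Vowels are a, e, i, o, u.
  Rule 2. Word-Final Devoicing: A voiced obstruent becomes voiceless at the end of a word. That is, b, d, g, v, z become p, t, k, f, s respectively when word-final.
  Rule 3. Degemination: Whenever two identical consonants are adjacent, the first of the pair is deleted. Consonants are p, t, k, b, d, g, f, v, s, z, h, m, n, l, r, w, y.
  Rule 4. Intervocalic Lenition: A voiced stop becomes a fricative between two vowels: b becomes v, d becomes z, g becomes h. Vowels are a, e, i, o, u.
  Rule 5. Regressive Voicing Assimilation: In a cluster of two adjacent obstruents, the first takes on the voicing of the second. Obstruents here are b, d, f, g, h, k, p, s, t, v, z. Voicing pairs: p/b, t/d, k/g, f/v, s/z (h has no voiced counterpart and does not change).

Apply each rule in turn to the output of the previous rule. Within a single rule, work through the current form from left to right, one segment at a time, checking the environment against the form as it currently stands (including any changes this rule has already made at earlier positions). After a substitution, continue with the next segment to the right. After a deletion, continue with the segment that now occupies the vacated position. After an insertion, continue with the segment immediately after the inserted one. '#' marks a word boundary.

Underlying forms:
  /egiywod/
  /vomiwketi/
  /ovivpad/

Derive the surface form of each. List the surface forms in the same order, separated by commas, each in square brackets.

[hehiywot], [vomiwketi], [hovifpat]

/egiywod/:
  Rule 1 Glottal Epenthesis: [egiywod] → [hegiywod]
  Rule 2 Word-Final Devoicing: [hegiywod] → [hegiywot]
  Rule 3 Degemination: no change — [hegiywot]
  Rule 4 Intervocalic Lenition: [hegiywot] → [hehiywot]
  Rule 5 Regressive Voicing Assimilation: no change — [hehiywot]
/vomiwketi/:
  Rule 1 Glottal Epenthesis: no change — [vomiwketi]
  Rule 2 Word-Final Devoicing: no change — [vomiwketi]
  Rule 3 Degemination: no change — [vomiwketi]
  Rule 4 Intervocalic Lenition: no change — [vomiwketi]
  Rule 5 Regressive Voicing Assimilation: no change — [vomiwketi]
/ovivpad/:
  Rule 1 Glottal Epenthesis: [ovivpad] → [hovivpad]
  Rule 2 Word-Final Devoicing: [hovivpad] → [hovivpat]
  Rule 3 Degemination: no change — [hovivpat]
  Rule 4 Intervocalic Lenition: no change — [hovivpat]
  Rule 5 Regressive Voicing Assimilation: [hovivpat] → [hovifpat]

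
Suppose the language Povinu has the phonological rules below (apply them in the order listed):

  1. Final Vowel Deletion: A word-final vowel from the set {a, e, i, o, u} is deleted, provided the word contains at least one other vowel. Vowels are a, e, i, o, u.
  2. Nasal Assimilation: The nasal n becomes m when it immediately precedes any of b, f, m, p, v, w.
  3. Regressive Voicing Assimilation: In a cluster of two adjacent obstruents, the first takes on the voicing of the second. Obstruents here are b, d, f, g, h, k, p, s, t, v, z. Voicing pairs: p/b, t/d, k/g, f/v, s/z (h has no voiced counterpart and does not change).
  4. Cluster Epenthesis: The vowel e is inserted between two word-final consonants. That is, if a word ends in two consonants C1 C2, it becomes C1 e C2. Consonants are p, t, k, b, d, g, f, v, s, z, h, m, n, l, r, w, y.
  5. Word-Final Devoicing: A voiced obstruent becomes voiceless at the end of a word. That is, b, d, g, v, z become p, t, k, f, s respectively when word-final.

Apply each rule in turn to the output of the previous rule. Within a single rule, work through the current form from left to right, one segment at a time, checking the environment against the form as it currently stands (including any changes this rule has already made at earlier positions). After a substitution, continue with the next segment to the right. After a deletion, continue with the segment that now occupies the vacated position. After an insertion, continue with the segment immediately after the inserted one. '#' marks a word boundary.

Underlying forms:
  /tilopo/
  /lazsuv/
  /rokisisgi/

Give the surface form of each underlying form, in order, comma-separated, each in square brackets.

/tilopo/:
  1 Final Vowel Deletion: [tilopo] → [tilop]
  2 Nasal Assimilation: no change — [tilop]
  3 Regressive Voicing Assimilation: no change — [tilop]
  4 Cluster Epenthesis: no change — [tilop]
  5 Word-Final Devoicing: no change — [tilop]
/lazsuv/:
  1 Final Vowel Deletion: no change — [lazsuv]
  2 Nasal Assimilation: no change — [lazsuv]
  3 Regressive Voicing Assimilation: [lazsuv] → [lassuv]
  4 Cluster Epenthesis: no change — [lassuv]
  5 Word-Final Devoicing: [lassuv] → [lassuf]
/rokisisgi/:
  1 Final Vowel Deletion: [rokisisgi] → [rokisisg]
  2 Nasal Assimilation: no change — [rokisisg]
  3 Regressive Voicing Assimilation: [rokisisg] → [rokisizg]
  4 Cluster Epenthesis: [rokisizg] → [rokisizeg]
  5 Word-Final Devoicing: [rokisizeg] → [rokisizek]

[tilop], [lassuf], [rokisizek]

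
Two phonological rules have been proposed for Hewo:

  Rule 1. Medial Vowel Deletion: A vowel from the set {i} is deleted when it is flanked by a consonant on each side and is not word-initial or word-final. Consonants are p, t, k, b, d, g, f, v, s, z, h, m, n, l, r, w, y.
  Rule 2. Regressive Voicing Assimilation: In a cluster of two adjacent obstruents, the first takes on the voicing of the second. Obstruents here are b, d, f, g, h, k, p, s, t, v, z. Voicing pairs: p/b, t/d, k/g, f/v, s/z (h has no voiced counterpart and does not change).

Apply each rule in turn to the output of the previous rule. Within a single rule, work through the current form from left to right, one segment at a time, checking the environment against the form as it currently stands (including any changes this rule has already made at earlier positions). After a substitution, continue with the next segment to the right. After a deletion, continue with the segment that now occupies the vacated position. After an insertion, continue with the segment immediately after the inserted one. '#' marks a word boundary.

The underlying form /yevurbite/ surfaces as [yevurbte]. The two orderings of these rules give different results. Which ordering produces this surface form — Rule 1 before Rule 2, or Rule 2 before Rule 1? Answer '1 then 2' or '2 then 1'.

2 then 1

Order 1 then 2:
  1 Medial Vowel Deletion: [yevurbite] → [yevurbte]
  2 Regressive Voicing Assimilation: [yevurbte] → [yevurpte]
  result: [yevurpte]
Order 2 then 1:
  2 Regressive Voicing Assimilation: no change — [yevurbite]
  1 Medial Vowel Deletion: [yevurbite] → [yevurbte]
  result: [yevurbte]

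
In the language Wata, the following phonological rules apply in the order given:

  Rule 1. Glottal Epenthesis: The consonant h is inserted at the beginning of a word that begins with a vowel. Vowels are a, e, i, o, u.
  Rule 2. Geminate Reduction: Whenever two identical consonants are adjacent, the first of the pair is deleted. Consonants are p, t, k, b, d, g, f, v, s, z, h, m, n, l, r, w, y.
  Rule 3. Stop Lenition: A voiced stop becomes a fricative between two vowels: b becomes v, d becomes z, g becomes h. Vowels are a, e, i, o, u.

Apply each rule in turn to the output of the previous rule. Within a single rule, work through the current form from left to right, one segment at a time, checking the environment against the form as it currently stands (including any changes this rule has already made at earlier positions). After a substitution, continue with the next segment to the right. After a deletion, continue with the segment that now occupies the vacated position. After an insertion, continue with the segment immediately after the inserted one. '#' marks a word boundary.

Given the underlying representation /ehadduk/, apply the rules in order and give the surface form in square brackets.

[hehazuk]

Rule 1 Glottal Epenthesis: [ehadduk] → [hehadduk]
Rule 2 Geminate Reduction: [hehadduk] → [hehaduk]
Rule 3 Stop Lenition: [hehaduk] → [hehazuk]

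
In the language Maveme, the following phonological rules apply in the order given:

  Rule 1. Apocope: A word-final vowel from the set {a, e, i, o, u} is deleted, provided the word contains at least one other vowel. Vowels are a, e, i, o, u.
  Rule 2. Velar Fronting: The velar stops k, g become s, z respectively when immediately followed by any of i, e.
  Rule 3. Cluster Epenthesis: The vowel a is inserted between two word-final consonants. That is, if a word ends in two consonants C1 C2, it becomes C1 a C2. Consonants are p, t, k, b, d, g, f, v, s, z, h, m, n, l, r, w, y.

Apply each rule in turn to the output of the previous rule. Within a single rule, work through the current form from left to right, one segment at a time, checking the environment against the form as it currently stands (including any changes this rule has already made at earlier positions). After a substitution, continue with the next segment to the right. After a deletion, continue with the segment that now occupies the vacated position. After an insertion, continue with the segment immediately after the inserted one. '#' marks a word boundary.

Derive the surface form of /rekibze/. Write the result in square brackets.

[resibaz]

Rule 1 Apocope: [rekibze] → [rekibz]
Rule 2 Velar Fronting: [rekibz] → [resibz]
Rule 3 Cluster Epenthesis: [resibz] → [resibaz]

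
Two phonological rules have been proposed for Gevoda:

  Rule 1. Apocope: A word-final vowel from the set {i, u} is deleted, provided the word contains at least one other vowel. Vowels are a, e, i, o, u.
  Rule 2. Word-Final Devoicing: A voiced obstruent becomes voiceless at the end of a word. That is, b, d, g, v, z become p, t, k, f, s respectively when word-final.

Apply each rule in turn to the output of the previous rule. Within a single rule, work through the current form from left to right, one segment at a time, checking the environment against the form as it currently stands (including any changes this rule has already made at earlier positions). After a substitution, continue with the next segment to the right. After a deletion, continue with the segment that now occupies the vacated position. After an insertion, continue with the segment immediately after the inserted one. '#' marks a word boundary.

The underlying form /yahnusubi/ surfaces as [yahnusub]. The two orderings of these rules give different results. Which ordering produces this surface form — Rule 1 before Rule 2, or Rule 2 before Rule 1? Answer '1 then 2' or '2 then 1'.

2 then 1

Order 1 then 2:
  1 Apocope: [yahnusubi] → [yahnusub]
  2 Word-Final Devoicing: [yahnusub] → [yahnusup]
  result: [yahnusup]
Order 2 then 1:
  2 Word-Final Devoicing: no change — [yahnusubi]
  1 Apocope: [yahnusubi] → [yahnusub]
  result: [yahnusub]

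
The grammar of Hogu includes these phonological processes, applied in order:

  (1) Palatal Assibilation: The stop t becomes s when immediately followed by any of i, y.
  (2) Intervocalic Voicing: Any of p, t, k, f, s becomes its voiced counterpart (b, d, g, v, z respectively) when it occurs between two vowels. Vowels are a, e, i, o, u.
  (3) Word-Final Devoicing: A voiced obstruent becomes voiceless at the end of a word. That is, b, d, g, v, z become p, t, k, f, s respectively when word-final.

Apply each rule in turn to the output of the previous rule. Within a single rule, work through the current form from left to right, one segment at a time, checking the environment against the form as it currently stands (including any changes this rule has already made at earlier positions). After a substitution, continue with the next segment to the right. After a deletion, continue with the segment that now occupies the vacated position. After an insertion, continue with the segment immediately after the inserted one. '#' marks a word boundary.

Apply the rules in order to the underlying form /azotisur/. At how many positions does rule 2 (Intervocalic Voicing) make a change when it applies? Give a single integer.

2

(1) Palatal Assibilation: [azotisur] → [azosisur]
(2) Intervocalic Voicing: [azosisur] → [azozizur]
(3) Word-Final Devoicing: no change — [azozizur]
Rule 2 changed 2 position(s).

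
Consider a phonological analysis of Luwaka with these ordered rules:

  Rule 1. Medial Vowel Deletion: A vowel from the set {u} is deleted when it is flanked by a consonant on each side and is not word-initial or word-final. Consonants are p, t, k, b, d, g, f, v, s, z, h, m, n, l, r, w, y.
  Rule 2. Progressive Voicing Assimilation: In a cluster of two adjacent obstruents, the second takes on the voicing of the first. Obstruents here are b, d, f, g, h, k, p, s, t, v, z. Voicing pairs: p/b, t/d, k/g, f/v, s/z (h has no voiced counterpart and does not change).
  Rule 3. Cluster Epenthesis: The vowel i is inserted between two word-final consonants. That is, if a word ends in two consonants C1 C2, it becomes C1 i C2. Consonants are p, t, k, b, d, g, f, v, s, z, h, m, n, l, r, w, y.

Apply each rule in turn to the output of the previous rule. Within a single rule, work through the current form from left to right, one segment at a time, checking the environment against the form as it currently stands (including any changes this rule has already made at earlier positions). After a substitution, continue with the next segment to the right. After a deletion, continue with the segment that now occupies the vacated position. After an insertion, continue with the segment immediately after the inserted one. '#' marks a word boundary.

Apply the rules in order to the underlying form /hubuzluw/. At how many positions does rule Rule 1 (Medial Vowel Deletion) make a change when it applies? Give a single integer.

3

Rule 1 Medial Vowel Deletion: [hubuzluw] → [hbzlw]
Rule 2 Progressive Voicing Assimilation: [hbzlw] → [hpslw]
Rule 3 Cluster Epenthesis: [hpslw] → [hpsliw]
Rule Rule 1 changed 3 position(s).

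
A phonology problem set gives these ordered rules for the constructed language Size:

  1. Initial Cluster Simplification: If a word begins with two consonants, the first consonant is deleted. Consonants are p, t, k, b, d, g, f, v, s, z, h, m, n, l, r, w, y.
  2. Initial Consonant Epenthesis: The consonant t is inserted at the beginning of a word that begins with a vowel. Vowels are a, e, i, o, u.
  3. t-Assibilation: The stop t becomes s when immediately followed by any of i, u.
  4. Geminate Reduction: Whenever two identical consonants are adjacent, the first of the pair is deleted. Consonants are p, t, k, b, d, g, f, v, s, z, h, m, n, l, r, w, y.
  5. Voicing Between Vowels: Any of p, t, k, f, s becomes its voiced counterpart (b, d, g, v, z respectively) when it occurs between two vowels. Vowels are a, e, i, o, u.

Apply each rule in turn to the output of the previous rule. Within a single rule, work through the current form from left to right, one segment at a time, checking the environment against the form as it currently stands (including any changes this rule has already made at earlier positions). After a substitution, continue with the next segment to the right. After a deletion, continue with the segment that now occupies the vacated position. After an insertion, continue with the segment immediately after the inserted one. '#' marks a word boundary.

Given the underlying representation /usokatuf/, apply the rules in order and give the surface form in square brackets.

[suzogazuf]

1 Initial Cluster Simplification: no change — [usokatuf]
2 Initial Consonant Epenthesis: [usokatuf] → [tusokatuf]
3 t-Assibilation: [tusokatuf] → [susokasuf]
4 Geminate Reduction: no change — [susokasuf]
5 Voicing Between Vowels: [susokasuf] → [suzogazuf]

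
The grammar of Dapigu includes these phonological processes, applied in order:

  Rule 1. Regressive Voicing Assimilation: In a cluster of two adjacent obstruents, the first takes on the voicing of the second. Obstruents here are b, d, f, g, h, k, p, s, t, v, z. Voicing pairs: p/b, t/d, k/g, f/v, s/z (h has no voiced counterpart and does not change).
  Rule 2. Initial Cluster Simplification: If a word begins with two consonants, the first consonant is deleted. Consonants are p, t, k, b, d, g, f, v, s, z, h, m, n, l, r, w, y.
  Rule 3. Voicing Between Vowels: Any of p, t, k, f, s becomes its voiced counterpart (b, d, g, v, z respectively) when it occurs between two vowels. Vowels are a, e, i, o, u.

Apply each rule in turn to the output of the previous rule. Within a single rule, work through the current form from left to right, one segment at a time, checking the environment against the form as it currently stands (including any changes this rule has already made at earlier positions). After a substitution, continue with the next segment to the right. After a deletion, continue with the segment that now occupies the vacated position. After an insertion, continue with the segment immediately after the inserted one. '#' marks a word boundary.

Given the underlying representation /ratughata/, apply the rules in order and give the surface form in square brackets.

Rule 1 Regressive Voicing Assimilation: [ratughata] → [ratukhata]
Rule 2 Initial Cluster Simplification: no change — [ratukhata]
Rule 3 Voicing Between Vowels: [ratukhata] → [radukhada]

[radukhada]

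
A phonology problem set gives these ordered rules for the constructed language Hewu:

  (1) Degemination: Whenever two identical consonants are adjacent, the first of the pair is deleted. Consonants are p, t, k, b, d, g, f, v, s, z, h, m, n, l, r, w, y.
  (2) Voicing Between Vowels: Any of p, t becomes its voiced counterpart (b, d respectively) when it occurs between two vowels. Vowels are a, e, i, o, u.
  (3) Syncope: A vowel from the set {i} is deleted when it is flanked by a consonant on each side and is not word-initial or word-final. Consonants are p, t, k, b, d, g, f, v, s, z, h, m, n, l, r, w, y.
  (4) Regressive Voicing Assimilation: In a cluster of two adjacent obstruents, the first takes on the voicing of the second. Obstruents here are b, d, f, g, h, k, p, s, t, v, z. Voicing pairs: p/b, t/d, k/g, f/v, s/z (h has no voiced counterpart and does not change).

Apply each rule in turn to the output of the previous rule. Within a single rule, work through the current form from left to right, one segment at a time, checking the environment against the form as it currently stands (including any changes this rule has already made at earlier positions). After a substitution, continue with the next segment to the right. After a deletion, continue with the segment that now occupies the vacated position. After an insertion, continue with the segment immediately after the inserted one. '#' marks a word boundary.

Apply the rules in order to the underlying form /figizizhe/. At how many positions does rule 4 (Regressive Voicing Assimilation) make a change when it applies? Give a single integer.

2

(1) Degemination: no change — [figizizhe]
(2) Voicing Between Vowels: no change — [figizizhe]
(3) Syncope: [figizizhe] → [fgzzhe]
(4) Regressive Voicing Assimilation: [fgzzhe] → [vgzshe]
Rule 4 changed 2 position(s).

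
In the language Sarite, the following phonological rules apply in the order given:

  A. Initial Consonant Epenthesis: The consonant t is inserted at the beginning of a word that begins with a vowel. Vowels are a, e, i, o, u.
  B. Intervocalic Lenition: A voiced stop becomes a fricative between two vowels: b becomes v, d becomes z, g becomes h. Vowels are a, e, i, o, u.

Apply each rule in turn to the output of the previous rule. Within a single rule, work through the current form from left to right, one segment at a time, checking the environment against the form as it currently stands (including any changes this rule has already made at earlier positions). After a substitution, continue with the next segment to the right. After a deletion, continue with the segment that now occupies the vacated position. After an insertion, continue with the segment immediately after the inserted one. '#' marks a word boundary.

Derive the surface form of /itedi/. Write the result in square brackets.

A Initial Consonant Epenthesis: [itedi] → [titedi]
B Intervocalic Lenition: [titedi] → [titezi]

[titezi]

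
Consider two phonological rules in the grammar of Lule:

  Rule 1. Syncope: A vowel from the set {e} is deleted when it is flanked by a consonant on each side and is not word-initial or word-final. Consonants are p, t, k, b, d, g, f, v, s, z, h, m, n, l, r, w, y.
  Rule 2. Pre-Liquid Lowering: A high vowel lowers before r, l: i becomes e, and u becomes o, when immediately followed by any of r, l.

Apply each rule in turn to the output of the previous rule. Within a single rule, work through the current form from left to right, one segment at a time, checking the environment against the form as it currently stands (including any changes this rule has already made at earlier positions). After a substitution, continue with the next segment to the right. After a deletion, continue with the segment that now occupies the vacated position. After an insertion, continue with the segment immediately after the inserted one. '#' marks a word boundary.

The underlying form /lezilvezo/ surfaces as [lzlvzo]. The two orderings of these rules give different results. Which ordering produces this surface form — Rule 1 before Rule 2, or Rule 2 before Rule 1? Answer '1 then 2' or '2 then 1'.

Order 1 then 2:
  1 Syncope: [lezilvezo] → [lzilvzo]
  2 Pre-Liquid Lowering: [lzilvzo] → [lzelvzo]
  result: [lzelvzo]
Order 2 then 1:
  2 Pre-Liquid Lowering: [lezilvezo] → [lezelvezo]
  1 Syncope: [lezelvezo] → [lzlvzo]
  result: [lzlvzo]

2 then 1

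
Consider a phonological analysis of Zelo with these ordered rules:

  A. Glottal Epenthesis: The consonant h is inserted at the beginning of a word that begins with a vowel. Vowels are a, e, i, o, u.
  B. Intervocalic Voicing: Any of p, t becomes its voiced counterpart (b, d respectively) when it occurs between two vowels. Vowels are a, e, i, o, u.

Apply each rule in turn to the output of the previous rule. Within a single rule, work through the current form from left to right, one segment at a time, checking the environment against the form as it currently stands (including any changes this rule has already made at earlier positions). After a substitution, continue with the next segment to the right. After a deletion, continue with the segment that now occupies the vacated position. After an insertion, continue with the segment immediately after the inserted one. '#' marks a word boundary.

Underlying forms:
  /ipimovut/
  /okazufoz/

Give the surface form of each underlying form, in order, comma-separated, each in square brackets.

[hibimovut], [hokazufoz]

/ipimovut/:
  A Glottal Epenthesis: [ipimovut] → [hipimovut]
  B Intervocalic Voicing: [hipimovut] → [hibimovut]
/okazufoz/:
  A Glottal Epenthesis: [okazufoz] → [hokazufoz]
  B Intervocalic Voicing: no change — [hokazufoz]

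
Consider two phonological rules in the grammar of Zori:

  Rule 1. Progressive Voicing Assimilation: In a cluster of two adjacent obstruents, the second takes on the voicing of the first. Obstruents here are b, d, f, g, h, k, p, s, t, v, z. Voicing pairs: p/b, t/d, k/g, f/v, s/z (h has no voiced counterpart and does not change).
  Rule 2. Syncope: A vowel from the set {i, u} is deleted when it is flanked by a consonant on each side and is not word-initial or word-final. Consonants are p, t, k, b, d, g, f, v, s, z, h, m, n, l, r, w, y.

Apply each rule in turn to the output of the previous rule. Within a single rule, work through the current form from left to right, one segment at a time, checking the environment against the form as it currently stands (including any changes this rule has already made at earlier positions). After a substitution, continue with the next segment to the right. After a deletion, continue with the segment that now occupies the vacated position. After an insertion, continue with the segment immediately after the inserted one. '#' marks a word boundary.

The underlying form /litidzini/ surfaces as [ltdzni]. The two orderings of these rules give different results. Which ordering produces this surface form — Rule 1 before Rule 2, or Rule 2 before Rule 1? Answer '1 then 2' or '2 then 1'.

1 then 2

Order 1 then 2:
  1 Progressive Voicing Assimilation: no change — [litidzini]
  2 Syncope: [litidzini] → [ltdzni]
  result: [ltdzni]
Order 2 then 1:
  2 Syncope: [litidzini] → [ltdzni]
  1 Progressive Voicing Assimilation: [ltdzni] → [lttsni]
  result: [lttsni]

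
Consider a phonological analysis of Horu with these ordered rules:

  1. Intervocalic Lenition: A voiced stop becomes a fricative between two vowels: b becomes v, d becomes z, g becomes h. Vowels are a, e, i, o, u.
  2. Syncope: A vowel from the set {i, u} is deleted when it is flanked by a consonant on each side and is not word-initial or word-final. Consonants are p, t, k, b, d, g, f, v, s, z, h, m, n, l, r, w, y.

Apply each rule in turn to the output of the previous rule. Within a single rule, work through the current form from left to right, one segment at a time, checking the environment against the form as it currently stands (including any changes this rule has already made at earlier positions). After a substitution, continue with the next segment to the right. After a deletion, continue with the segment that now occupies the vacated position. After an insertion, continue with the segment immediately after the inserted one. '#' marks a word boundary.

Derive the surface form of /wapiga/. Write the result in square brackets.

[wapha]

1 Intervocalic Lenition: [wapiga] → [wapiha]
2 Syncope: [wapiha] → [wapha]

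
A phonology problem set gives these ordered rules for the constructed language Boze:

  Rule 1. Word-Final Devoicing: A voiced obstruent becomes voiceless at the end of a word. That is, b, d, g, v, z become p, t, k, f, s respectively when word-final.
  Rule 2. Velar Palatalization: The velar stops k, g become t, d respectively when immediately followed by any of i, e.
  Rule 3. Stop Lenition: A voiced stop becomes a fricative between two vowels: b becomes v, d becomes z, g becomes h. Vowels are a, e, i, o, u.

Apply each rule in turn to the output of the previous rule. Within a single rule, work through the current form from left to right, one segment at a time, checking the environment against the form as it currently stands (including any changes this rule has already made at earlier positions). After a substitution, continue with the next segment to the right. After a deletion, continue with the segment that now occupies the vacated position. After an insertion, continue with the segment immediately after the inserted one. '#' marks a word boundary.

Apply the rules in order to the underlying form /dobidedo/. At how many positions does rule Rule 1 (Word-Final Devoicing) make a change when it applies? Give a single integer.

Rule 1 Word-Final Devoicing: no change — [dobidedo]
Rule 2 Velar Palatalization: no change — [dobidedo]
Rule 3 Stop Lenition: [dobidedo] → [dovizezo]
Rule Rule 1 changed 0 position(s).

0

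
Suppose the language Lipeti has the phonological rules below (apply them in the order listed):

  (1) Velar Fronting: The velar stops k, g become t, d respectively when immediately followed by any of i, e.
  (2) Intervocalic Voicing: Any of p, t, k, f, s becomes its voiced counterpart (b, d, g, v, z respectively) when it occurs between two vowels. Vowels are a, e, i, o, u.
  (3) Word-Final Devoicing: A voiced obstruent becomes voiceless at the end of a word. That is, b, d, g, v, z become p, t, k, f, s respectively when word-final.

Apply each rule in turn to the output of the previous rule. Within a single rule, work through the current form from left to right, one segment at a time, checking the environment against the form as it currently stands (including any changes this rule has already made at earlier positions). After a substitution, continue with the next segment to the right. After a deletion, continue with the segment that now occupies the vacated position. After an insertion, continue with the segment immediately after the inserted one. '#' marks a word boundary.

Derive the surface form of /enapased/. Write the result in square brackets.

[enabazet]

(1) Velar Fronting: no change — [enapased]
(2) Intervocalic Voicing: [enapased] → [enabazed]
(3) Word-Final Devoicing: [enabazed] → [enabazet]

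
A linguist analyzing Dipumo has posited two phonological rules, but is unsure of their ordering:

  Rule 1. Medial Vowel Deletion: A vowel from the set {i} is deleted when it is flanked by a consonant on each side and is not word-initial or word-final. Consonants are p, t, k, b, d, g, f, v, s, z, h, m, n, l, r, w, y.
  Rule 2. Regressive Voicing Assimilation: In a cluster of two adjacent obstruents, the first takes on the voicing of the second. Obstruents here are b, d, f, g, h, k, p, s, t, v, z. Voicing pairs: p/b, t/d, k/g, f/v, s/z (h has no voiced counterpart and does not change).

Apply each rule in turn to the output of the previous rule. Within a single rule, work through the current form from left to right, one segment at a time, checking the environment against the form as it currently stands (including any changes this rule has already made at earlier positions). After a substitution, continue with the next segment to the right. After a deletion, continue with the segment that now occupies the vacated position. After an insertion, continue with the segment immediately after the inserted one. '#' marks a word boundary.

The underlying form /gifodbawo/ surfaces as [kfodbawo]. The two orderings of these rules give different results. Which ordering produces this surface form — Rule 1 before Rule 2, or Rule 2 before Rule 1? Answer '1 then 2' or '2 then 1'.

Order 1 then 2:
  1 Medial Vowel Deletion: [gifodbawo] → [gfodbawo]
  2 Regressive Voicing Assimilation: [gfodbawo] → [kfodbawo]
  result: [kfodbawo]
Order 2 then 1:
  2 Regressive Voicing Assimilation: no change — [gifodbawo]
  1 Medial Vowel Deletion: [gifodbawo] → [gfodbawo]
  result: [gfodbawo]

1 then 2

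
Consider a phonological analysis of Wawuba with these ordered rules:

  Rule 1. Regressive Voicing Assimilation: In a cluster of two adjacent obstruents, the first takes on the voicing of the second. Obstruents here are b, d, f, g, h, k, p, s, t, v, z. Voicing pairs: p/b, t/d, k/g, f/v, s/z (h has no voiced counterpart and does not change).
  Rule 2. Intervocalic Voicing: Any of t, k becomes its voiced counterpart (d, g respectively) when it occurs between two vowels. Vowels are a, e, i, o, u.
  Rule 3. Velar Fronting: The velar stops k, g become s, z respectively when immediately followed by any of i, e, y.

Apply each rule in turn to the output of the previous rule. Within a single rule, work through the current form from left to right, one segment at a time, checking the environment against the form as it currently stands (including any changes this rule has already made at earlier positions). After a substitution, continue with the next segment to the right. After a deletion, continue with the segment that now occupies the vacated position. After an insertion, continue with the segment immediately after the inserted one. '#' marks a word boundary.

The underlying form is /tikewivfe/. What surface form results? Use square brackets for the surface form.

[tizewiffe]

Rule 1 Regressive Voicing Assimilation: [tikewivfe] → [tikewiffe]
Rule 2 Intervocalic Voicing: [tikewiffe] → [tigewiffe]
Rule 3 Velar Fronting: [tigewiffe] → [tizewiffe]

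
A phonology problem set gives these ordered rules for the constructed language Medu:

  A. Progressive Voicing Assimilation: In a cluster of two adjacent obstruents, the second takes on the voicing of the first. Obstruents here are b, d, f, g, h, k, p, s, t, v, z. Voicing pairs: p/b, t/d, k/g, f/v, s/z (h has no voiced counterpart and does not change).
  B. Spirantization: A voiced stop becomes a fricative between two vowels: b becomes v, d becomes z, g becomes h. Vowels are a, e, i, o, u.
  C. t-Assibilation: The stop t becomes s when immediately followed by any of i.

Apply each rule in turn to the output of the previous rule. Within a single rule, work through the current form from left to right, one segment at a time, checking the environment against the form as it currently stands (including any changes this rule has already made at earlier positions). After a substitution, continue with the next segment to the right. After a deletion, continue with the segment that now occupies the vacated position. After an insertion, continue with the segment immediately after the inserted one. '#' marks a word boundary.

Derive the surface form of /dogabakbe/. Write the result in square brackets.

A Progressive Voicing Assimilation: [dogabakbe] → [dogabakpe]
B Spirantization: [dogabakpe] → [dohavakpe]
C t-Assibilation: no change — [dohavakpe]

[dohavakpe]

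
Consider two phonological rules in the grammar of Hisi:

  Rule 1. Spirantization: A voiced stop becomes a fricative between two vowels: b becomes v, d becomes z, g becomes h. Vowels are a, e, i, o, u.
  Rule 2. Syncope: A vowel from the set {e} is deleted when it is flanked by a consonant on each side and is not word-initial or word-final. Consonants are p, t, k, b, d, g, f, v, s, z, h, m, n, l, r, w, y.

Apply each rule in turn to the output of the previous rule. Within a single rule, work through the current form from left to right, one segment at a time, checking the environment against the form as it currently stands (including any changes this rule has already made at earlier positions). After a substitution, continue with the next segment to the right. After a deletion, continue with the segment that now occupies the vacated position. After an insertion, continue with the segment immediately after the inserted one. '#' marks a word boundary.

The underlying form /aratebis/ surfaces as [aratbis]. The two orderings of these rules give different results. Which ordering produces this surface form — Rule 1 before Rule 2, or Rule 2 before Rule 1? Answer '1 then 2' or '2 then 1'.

Order 1 then 2:
  1 Spirantization: [aratebis] → [aratevis]
  2 Syncope: [aratevis] → [aratvis]
  result: [aratvis]
Order 2 then 1:
  2 Syncope: [aratebis] → [aratbis]
  1 Spirantization: no change — [aratbis]
  result: [aratbis]

2 then 1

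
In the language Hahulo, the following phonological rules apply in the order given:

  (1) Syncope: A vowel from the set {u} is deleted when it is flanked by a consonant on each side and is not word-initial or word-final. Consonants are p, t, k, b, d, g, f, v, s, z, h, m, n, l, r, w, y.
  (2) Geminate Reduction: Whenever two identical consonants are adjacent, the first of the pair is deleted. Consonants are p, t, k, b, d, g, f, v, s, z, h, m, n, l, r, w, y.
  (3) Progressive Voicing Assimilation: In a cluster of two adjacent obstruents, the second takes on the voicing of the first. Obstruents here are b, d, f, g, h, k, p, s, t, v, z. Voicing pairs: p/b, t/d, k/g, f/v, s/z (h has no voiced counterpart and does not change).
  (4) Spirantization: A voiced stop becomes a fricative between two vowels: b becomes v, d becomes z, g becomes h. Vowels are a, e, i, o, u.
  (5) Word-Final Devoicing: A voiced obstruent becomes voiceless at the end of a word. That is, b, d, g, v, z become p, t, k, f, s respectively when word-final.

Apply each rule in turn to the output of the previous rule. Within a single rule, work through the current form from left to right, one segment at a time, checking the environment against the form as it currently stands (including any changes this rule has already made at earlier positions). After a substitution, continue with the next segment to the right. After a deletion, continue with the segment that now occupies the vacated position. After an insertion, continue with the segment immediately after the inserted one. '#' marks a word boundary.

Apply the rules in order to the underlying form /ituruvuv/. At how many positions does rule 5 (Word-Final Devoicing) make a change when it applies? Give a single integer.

1

(1) Syncope: [ituruvuv] → [itrvv]
(2) Geminate Reduction: [itrvv] → [itrv]
(3) Progressive Voicing Assimilation: no change — [itrv]
(4) Spirantization: no change — [itrv]
(5) Word-Final Devoicing: [itrv] → [itrf]
Rule 5 changed 1 position(s).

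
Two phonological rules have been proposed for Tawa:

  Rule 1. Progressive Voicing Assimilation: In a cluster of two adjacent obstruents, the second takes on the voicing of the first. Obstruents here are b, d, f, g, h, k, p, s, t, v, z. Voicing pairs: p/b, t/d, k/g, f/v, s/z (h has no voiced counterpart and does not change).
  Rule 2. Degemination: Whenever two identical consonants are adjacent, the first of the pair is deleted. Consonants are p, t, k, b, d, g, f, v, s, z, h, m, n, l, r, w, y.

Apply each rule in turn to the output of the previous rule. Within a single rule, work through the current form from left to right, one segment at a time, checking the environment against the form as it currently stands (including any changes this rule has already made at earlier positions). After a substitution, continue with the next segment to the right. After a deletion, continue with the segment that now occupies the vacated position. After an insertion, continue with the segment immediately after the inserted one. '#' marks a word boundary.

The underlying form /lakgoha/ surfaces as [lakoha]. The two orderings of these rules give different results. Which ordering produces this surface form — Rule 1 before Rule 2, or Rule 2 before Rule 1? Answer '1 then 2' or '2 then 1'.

1 then 2

Order 1 then 2:
  1 Progressive Voicing Assimilation: [lakgoha] → [lakkoha]
  2 Degemination: [lakkoha] → [lakoha]
  result: [lakoha]
Order 2 then 1:
  2 Degemination: no change — [lakgoha]
  1 Progressive Voicing Assimilation: [lakgoha] → [lakkoha]
  result: [lakkoha]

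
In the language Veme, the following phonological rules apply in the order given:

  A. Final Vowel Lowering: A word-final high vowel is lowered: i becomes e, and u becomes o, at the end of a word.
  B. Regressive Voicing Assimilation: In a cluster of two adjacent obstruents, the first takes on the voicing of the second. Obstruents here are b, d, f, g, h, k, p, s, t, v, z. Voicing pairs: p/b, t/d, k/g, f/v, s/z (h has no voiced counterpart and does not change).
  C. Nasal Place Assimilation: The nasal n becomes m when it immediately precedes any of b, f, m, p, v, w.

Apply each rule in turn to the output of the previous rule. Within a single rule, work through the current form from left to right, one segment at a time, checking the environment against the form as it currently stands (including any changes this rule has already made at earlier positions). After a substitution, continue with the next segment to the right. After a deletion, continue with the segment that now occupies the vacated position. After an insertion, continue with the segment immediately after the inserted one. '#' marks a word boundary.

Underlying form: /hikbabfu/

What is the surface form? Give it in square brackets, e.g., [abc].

A Final Vowel Lowering: [hikbabfu] → [hikbabfo]
B Regressive Voicing Assimilation: [hikbabfo] → [higbapfo]
C Nasal Place Assimilation: no change — [higbapfo]

[higbapfo]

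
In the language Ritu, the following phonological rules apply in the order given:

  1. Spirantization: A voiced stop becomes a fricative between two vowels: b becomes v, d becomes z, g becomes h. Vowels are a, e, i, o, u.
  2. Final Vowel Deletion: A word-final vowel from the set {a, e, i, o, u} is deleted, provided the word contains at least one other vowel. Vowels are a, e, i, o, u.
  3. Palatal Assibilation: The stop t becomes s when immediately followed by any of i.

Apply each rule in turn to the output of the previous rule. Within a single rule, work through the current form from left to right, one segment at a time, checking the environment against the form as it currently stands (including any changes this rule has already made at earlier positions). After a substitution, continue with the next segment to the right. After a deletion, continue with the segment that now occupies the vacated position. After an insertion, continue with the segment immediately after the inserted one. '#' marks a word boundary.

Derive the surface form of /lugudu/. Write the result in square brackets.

[luhuz]

1 Spirantization: [lugudu] → [luhuzu]
2 Final Vowel Deletion: [luhuzu] → [luhuz]
3 Palatal Assibilation: no change — [luhuz]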